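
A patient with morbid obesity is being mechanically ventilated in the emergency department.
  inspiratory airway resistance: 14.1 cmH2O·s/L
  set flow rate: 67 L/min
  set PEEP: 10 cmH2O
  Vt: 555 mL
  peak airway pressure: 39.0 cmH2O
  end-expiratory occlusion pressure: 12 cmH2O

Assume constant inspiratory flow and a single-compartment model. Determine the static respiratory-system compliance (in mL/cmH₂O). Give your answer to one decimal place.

49.3

Flow: 67 L/min ÷ 60 = 1.1167 L/s.
Total PEEP = 12 cmH2O (set 10 + intrinsic 2); this is the baseline alveolar pressure.
Equation of motion (constant flow): PIP = Vt/C + R·V̇ + PEEP.
Vt/C = PIP − R·V̇ − PEEP = 39.0 − 14.1×1.1167 − 12 = 39.0 − 15.745 − 12 = 11.255 cmH2O.
C = Vt / 11.255 = 555 / 11.255 = 49.311 mL/cmH2O.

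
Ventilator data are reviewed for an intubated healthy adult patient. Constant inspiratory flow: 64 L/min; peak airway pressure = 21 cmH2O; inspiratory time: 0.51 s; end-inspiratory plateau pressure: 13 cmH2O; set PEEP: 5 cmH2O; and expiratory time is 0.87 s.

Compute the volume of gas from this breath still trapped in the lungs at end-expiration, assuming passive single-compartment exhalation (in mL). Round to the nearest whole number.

99

Flow: 64 L/min ÷ 60 = 1.0667 L/s.
Vt = flow × Ti = 1.0667 L/s × 0.51 s × 1000 mL/L = 544.02 mL.
R = (PIP − Pplat)/V̇ = (21 − 13) / 1.0667 = 8.0/1.0667 = 7.5 cmH2O·s/L.
C = Vt/(Pplat − PEEP) = 544.02 / (13 − 5) = 544.02/8.0 = 68.003 mL/cmH2O.
τ = R × C = 7.5 × 0.068 L/cmH2O = 0.51 s.
Fraction remaining = e^(−Te/τ) = e^(−0.87/0.51) = 0.1816.
Trapped volume = 544.02 × 0.1816 = 98.794 mL.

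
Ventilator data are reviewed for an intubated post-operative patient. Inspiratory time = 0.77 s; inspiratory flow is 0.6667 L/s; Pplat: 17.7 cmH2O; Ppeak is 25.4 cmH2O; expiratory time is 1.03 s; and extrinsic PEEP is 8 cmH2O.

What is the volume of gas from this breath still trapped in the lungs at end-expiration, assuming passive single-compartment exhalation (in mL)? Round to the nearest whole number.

Vt = flow × Ti = 0.6667 L/s × 0.77 s × 1000 mL/L = 513.36 mL.
R = (PIP − Pplat)/V̇ = (25.4 − 17.7) / 0.6667 = 7.7/0.6667 = 11.549 cmH2O·s/L.
C = Vt/(Pplat − PEEP) = 513.36 / (17.7 − 8) = 513.36/9.7 = 52.924 mL/cmH2O.
τ = R × C = 11.549 × 0.05292 L/cmH2O = 0.6112 s.
Fraction remaining = e^(−Te/τ) = e^(−1.03/0.6112) = 0.1854.
Trapped volume = 513.36 × 0.1854 = 95.177 mL.

95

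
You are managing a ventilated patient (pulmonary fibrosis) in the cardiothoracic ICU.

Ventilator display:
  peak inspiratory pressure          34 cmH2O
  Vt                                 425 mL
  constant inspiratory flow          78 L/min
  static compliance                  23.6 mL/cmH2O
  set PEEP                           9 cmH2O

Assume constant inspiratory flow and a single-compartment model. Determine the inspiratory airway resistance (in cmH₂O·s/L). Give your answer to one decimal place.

Flow: 78 L/min ÷ 60 = 1.3 L/s.
Equation of motion (constant flow): PIP = Vt/C + R·V̇ + PEEP.
R·V̇ = PIP − Vt/C − PEEP = 34 − 425/23.6 − 9 = 34 − 18.008 − 9 = 6.992 cmH2O.
R = 6.992 / 1.3 = 5.378 cmH2O·s/L.

5.4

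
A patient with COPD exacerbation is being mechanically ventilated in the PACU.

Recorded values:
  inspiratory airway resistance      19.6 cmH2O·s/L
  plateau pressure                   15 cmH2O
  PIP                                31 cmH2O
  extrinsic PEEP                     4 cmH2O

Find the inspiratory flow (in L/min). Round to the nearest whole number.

49

flow = (PIP − Pplat) / Raw = (31 − 15) / 19.6 = 0.8163 L/s × 60 = 48.978 L/min.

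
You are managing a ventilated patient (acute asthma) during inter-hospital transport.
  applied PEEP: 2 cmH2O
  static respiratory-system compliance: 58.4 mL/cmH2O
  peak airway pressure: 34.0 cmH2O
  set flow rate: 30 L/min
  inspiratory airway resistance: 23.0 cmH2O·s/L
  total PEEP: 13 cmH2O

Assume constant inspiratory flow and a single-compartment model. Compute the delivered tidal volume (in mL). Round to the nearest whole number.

Flow: 30 L/min ÷ 60 = 0.5 L/s.
Total PEEP = 13 cmH2O (set 2 + intrinsic 11); this is the baseline alveolar pressure.
Equation of motion (constant flow): PIP = Vt/C + R·V̇ + PEEP.
Vt/C = PIP − R·V̇ − PEEP = 34.0 − 11.5 − 13 = 9.5 cmH2O.
Vt = C × 9.5 = 58.4 × 9.5 = 554.8 mL.

555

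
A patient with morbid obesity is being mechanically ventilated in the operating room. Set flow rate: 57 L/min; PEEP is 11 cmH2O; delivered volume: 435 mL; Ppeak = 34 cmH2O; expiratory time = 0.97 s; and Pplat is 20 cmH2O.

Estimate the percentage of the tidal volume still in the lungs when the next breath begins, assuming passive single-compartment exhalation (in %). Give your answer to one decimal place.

25.6

Flow: 57 L/min ÷ 60 = 0.95 L/s.
R = (PIP − Pplat)/V̇ = (34 − 20) / 0.95 = 14.0/0.95 = 14.737 cmH2O·s/L.
C = Vt/(Pplat − PEEP) = 435.0 / (20 − 11) = 435.0/9.0 = 48.333 mL/cmH2O.
τ = R × C = 14.737 × 0.04833 L/cmH2O = 0.7122 s.
Fraction remaining at end-expiration = e^(−Te/τ) = e^(−0.97/0.7122) = 0.2562 → 25.62%.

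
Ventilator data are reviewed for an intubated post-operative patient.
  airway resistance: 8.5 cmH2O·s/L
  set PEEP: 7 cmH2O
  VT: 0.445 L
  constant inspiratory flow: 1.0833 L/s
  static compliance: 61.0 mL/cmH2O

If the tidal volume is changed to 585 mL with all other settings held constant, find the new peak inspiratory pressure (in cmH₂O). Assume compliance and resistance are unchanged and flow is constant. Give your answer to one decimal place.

PIP = Vt/C + R·V̇ + PEEP (constant-flow equation of motion).
Only the elastic term changes: ΔPIP = ΔVt / C = (585 − 445) / 61.0 = 2.295 cmH2O.
Original PIP = 445/61.0 + 8.5×1.0833 + 7 = 23.503 cmH2O; new PIP = 23.503 + (2.295) = 25.798 cmH2O.

25.8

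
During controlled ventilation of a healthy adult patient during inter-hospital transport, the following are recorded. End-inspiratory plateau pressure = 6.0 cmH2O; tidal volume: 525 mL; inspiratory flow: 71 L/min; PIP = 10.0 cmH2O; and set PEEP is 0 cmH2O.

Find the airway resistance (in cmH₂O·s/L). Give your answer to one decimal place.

Flow: 71 L/min ÷ 60 = 1.1833 L/s.
Raw = (PIP − Pplat) / flow = (10.0 − 6.0) / 1.1833 = 4.0 / 1.1833 = 3.38 cmH2O·s/L.

3.4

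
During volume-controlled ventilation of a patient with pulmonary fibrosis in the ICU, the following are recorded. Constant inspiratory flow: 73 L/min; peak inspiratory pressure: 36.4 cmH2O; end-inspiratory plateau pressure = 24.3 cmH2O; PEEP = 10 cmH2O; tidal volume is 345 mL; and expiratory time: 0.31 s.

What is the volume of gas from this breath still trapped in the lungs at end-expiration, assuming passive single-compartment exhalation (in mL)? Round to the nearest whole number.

Flow: 73 L/min ÷ 60 = 1.2167 L/s.
R = (PIP − Pplat)/V̇ = (36.4 − 24.3) / 1.2167 = 12.1/1.2167 = 9.945 cmH2O·s/L.
C = Vt/(Pplat − PEEP) = 345.0 / (24.3 − 10) = 345.0/14.3 = 24.126 mL/cmH2O.
τ = R × C = 9.945 × 0.02413 L/cmH2O = 0.24 s.
Fraction remaining = e^(−Te/τ) = e^(−0.31/0.24) = 0.2748.
Trapped volume = 345.0 × 0.2748 = 94.806 mL.

95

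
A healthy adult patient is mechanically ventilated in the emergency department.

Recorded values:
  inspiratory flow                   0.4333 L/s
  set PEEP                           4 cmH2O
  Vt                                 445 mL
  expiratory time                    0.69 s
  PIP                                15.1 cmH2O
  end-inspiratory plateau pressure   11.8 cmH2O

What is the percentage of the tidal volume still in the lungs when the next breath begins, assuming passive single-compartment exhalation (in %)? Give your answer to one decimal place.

20.4

R = (PIP − Pplat)/V̇ = (15.1 − 11.8) / 0.4333 = 3.3/0.4333 = 7.616 cmH2O·s/L.
C = Vt/(Pplat − PEEP) = 445.0 / (11.8 − 4) = 445.0/7.8 = 57.051 mL/cmH2O.
τ = R × C = 7.616 × 0.05705 L/cmH2O = 0.4345 s.
Fraction remaining at end-expiration = e^(−Te/τ) = e^(−0.69/0.4345) = 0.2043 → 20.43%.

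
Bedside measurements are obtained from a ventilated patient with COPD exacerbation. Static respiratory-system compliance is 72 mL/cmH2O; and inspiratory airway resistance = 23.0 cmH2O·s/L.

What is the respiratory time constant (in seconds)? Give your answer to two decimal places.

1.66

τ = R × C = 23.0 × 72 mL/cmH2O = 23.0 × 0.072 L/cmH2O = 1.656 s.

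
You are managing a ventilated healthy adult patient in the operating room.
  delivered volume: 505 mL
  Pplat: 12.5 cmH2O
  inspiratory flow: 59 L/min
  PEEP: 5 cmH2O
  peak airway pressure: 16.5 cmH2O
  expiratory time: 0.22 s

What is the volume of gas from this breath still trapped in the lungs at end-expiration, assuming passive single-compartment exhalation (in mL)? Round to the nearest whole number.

Flow: 59 L/min ÷ 60 = 0.9833 L/s.
R = (PIP − Pplat)/V̇ = (16.5 − 12.5) / 0.9833 = 4.0/0.9833 = 4.068 cmH2O·s/L.
C = Vt/(Pplat − PEEP) = 505.0 / (12.5 − 5) = 505.0/7.5 = 67.333 mL/cmH2O.
τ = R × C = 4.068 × 0.06733 L/cmH2O = 0.2739 s.
Fraction remaining = e^(−Te/τ) = e^(−0.22/0.2739) = 0.4479.
Trapped volume = 505.0 × 0.4479 = 226.19 mL.

226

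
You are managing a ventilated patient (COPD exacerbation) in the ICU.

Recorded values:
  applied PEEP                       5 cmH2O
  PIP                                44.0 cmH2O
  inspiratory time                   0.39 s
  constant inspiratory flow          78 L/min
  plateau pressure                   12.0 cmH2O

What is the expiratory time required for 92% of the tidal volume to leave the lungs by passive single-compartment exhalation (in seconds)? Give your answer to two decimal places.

Flow: 78 L/min ÷ 60 = 1.3 L/s.
Vt = flow × Ti = 1.3 L/s × 0.39 s × 1000 mL/L = 507.0 mL.
R = (PIP − Pplat)/V̇ = (44.0 − 12.0) / 1.3 = 32.0/1.3 = 24.615 cmH2O·s/L.
C = Vt/(Pplat − PEEP) = 507.0 / (12.0 − 5) = 507.0/7.0 = 72.429 mL/cmH2O.
τ = R × C = 24.615 × 0.07243 L/cmH2O = 1.783 s.
t = −τ·ln(1 − 0.92) = −1.783·ln(0.08) = 4.503 s.

4.50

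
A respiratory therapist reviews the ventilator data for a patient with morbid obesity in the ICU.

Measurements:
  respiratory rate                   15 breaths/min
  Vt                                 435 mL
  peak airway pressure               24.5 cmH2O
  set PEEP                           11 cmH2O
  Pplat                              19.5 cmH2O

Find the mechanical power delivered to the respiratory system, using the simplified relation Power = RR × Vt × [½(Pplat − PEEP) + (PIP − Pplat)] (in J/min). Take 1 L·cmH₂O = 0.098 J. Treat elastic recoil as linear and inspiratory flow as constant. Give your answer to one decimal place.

Per-breath work = Vt × [½(Pplat−PEEP) + (PIP−Pplat)] = 0.435 × [0.5×8.5 + 5.0] = 0.435 × 9.25 = 4.024 L·cmH2O.
Power = 15 × 4.024 = 60.36 L·cmH2O/min.
× 0.098 J/(L·cmH2O) → 5.915 J/min.

5.9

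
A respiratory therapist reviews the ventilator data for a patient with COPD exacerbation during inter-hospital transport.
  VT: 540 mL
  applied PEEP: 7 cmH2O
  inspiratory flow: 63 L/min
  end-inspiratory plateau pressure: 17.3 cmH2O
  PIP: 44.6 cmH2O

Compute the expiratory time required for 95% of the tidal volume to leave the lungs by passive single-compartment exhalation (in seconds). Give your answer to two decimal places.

4.08

Flow: 63 L/min ÷ 60 = 1.05 L/s.
R = (PIP − Pplat)/V̇ = (44.6 − 17.3) / 1.05 = 27.3/1.05 = 26.0 cmH2O·s/L.
C = Vt/(Pplat − PEEP) = 540.0 / (17.3 − 7) = 540.0/10.3 = 52.427 mL/cmH2O.
τ = R × C = 26.0 × 0.05243 L/cmH2O = 1.363 s.
t = −τ·ln(1 − 0.95) = −1.363·ln(0.05) = 4.083 s.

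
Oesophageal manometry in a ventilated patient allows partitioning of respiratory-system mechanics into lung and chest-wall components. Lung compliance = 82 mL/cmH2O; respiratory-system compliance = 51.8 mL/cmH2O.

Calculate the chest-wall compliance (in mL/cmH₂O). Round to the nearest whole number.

1/Ccw = 1/Crs − 1/CL.
1/Ccw = 1/51.8 − 1/82 = 0.00711.
Ccw = 140.65 mL/cmH2O.

141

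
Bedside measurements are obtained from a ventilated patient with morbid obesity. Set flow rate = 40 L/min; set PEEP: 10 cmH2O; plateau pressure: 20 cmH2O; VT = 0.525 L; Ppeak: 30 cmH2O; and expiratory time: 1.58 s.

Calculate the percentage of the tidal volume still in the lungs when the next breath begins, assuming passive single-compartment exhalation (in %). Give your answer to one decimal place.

Flow: 40 L/min ÷ 60 = 0.6667 L/s.
R = (PIP − Pplat)/V̇ = (30 − 20) / 0.6667 = 10.0/0.6667 = 14.999 cmH2O·s/L.
C = Vt/(Pplat − PEEP) = 525.0 / (20 − 10) = 525.0/10.0 = 52.5 mL/cmH2O.
τ = R × C = 14.999 × 0.0525 L/cmH2O = 0.7874 s.
Fraction remaining at end-expiration = e^(−Te/τ) = e^(−1.58/0.7874) = 0.1344 → 13.44%.

13.4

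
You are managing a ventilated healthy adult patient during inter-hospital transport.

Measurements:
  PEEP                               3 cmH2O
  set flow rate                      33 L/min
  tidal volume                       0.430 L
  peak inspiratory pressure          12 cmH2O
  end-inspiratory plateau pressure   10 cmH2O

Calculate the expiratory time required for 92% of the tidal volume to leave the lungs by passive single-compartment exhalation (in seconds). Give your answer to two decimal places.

0.56

Flow: 33 L/min ÷ 60 = 0.55 L/s.
R = (PIP − Pplat)/V̇ = (12 − 10) / 0.55 = 2.0/0.55 = 3.636 cmH2O·s/L.
C = Vt/(Pplat − PEEP) = 430.0 / (10 − 3) = 430.0/7.0 = 61.429 mL/cmH2O.
τ = R × C = 3.636 × 0.06143 L/cmH2O = 0.2234 s.
t = −τ·ln(1 − 0.92) = −0.2234·ln(0.08) = 0.5642 s.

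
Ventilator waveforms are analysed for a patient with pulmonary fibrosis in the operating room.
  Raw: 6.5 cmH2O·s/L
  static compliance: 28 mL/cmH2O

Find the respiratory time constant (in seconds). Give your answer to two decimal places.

0.18

τ = R × C = 6.5 × 28 mL/cmH2O = 6.5 × 0.028 L/cmH2O = 0.182 s.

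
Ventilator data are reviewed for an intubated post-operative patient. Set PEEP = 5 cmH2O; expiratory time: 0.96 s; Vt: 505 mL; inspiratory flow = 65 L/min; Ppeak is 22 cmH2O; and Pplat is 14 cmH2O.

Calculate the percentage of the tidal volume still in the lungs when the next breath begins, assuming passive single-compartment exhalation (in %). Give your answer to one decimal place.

Flow: 65 L/min ÷ 60 = 1.0833 L/s.
R = (PIP − Pplat)/V̇ = (22 − 14) / 1.0833 = 8.0/1.0833 = 7.385 cmH2O·s/L.
C = Vt/(Pplat − PEEP) = 505.0 / (14 − 5) = 505.0/9.0 = 56.111 mL/cmH2O.
τ = R × C = 7.385 × 0.05611 L/cmH2O = 0.4144 s.
Fraction remaining at end-expiration = e^(−Te/τ) = e^(−0.96/0.4144) = 0.09861 → 9.861%.

9.9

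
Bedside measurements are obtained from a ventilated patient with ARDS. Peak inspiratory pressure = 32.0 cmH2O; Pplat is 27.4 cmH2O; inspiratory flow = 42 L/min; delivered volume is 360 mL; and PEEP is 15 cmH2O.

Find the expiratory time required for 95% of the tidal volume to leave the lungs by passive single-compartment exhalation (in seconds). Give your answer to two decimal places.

0.57

Flow: 42 L/min ÷ 60 = 0.7 L/s.
R = (PIP − Pplat)/V̇ = (32.0 − 27.4) / 0.7 = 4.6/0.7 = 6.571 cmH2O·s/L.
C = Vt/(Pplat − PEEP) = 360.0 / (27.4 − 15) = 360.0/12.4 = 29.032 mL/cmH2O.
τ = R × C = 6.571 × 0.02903 L/cmH2O = 0.1908 s.
t = −τ·ln(1 − 0.95) = −0.1908·ln(0.05) = 0.5716 s.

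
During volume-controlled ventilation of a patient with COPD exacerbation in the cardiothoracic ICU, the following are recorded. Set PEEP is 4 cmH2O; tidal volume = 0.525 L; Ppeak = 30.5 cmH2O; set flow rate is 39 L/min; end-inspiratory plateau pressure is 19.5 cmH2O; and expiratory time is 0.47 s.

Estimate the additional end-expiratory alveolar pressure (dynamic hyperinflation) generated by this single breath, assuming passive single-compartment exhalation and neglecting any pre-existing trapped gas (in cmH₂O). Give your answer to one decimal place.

6.8

Flow: 39 L/min ÷ 60 = 0.65 L/s.
R = (PIP − Pplat)/V̇ = (30.5 − 19.5) / 0.65 = 11.0/0.65 = 16.923 cmH2O·s/L.
C = Vt/(Pplat − PEEP) = 525.0 / (19.5 − 4) = 525.0/15.5 = 33.871 mL/cmH2O.
τ = R × C = 16.923 × 0.03387 L/cmH2O = 0.5732 s.
Fraction remaining = e^(−Te/τ) = e^(−0.47/0.5732) = 0.4405; trapped volume = 525.0 × 0.4405 = 231.26 mL.
Additional alveolar pressure from trapping ≈ V_trapped / C = 231.26 / 33.871 = 6.828 cmH2O.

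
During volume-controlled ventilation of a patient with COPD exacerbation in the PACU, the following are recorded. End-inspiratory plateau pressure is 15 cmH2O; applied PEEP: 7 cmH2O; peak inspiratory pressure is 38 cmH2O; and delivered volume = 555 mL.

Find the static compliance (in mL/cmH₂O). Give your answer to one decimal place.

69.4

Cstat = Vt / (Pplat − PEEP) = 555 / (15 − 7) = 555 / 8.0 = 69.375 mL/cmH2O.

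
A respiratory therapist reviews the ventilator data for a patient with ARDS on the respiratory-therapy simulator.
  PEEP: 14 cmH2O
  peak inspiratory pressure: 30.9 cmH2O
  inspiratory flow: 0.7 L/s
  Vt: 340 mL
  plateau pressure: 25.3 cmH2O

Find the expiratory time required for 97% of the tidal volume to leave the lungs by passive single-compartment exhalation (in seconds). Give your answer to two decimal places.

R = (PIP − Pplat)/V̇ = (30.9 − 25.3) / 0.7 = 5.6/0.7 = 8.0 cmH2O·s/L.
C = Vt/(Pplat − PEEP) = 340.0 / (25.3 − 14) = 340.0/11.3 = 30.088 mL/cmH2O.
τ = R × C = 8.0 × 0.03009 L/cmH2O = 0.2407 s.
t = −τ·ln(1 − 0.97) = −0.2407·ln(0.03) = 0.844 s.

0.84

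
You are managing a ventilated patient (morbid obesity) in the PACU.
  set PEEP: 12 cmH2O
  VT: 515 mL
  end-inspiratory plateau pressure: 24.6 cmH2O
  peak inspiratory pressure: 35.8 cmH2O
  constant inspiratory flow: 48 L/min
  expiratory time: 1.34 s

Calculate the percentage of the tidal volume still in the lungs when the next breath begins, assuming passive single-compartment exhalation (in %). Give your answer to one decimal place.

Flow: 48 L/min ÷ 60 = 0.8 L/s.
R = (PIP − Pplat)/V̇ = (35.8 − 24.6) / 0.8 = 11.2/0.8 = 14.0 cmH2O·s/L.
C = Vt/(Pplat − PEEP) = 515.0 / (24.6 − 12) = 515.0/12.6 = 40.873 mL/cmH2O.
τ = R × C = 14.0 × 0.04087 L/cmH2O = 0.5722 s.
Fraction remaining at end-expiration = e^(−Te/τ) = e^(−1.34/0.5722) = 0.09615 → 9.615%.

9.6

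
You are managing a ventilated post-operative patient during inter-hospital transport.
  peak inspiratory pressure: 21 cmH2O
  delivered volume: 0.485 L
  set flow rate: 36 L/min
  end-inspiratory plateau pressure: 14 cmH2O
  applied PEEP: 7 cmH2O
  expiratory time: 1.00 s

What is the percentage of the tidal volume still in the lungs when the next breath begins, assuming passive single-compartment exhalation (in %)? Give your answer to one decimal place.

29.0

Flow: 36 L/min ÷ 60 = 0.6 L/s.
R = (PIP − Pplat)/V̇ = (21 − 14) / 0.6 = 7.0/0.6 = 11.667 cmH2O·s/L.
C = Vt/(Pplat − PEEP) = 485.0 / (14 − 7) = 485.0/7.0 = 69.286 mL/cmH2O.
τ = R × C = 11.667 × 0.06929 L/cmH2O = 0.8084 s.
Fraction remaining at end-expiration = e^(−Te/τ) = e^(−1.00/0.8084) = 0.2903 → 29.03%.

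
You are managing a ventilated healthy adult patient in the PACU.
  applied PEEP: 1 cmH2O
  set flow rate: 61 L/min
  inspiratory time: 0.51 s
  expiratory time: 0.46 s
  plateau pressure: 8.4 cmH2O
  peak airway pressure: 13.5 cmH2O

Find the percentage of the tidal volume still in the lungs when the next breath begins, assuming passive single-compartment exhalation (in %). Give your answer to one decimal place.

Flow: 61 L/min ÷ 60 = 1.0167 L/s.
Vt = flow × Ti = 1.0167 L/s × 0.51 s × 1000 mL/L = 518.52 mL.
R = (PIP − Pplat)/V̇ = (13.5 − 8.4) / 1.0167 = 5.1/1.0167 = 5.016 cmH2O·s/L.
C = Vt/(Pplat − PEEP) = 518.52 / (8.4 − 1) = 518.52/7.4 = 70.07 mL/cmH2O.
τ = R × C = 5.016 × 0.07007 L/cmH2O = 0.3515 s.
Fraction remaining at end-expiration = e^(−Te/τ) = e^(−0.46/0.3515) = 0.2702 → 27.02%.

27.0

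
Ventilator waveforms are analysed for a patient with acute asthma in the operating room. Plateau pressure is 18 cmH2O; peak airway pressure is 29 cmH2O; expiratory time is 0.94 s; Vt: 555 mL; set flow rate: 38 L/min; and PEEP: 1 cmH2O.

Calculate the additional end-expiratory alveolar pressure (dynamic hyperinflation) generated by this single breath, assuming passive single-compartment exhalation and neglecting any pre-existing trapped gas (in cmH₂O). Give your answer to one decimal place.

Flow: 38 L/min ÷ 60 = 0.6333 L/s.
R = (PIP − Pplat)/V̇ = (29 − 18) / 0.6333 = 11.0/0.6333 = 17.369 cmH2O·s/L.
C = Vt/(Pplat − PEEP) = 555.0 / (18 − 1) = 555.0/17.0 = 32.647 mL/cmH2O.
τ = R × C = 17.369 × 0.03265 L/cmH2O = 0.5671 s.
Fraction remaining = e^(−Te/τ) = e^(−0.94/0.5671) = 0.1906; trapped volume = 555.0 × 0.1906 = 105.78 mL.
Additional alveolar pressure from trapping ≈ V_trapped / C = 105.78 / 32.647 = 3.24 cmH2O.

3.2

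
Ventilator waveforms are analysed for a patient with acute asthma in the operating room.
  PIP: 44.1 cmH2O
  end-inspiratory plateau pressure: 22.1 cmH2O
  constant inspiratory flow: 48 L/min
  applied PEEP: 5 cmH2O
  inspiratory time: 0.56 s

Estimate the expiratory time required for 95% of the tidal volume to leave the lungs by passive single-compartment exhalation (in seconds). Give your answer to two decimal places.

Flow: 48 L/min ÷ 60 = 0.8 L/s.
Vt = flow × Ti = 0.8 L/s × 0.56 s × 1000 mL/L = 448.0 mL.
R = (PIP − Pplat)/V̇ = (44.1 − 22.1) / 0.8 = 22.0/0.8 = 27.5 cmH2O·s/L.
C = Vt/(Pplat − PEEP) = 448.0 / (22.1 − 5) = 448.0/17.1 = 26.199 mL/cmH2O.
τ = R × C = 27.5 × 0.0262 L/cmH2O = 0.7205 s.
t = −τ·ln(1 − 0.95) = −0.7205·ln(0.05) = 2.158 s.

2.16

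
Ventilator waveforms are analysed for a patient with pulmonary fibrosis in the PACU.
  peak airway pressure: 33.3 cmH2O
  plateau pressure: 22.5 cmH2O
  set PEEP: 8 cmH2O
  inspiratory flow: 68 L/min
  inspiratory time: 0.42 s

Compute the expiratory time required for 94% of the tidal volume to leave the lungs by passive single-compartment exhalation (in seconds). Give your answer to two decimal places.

0.88

Flow: 68 L/min ÷ 60 = 1.1333 L/s.
Vt = flow × Ti = 1.1333 L/s × 0.42 s × 1000 mL/L = 475.99 mL.
R = (PIP − Pplat)/V̇ = (33.3 − 22.5) / 1.1333 = 10.8/1.1333 = 9.53 cmH2O·s/L.
C = Vt/(Pplat − PEEP) = 475.99 / (22.5 − 8) = 475.99/14.5 = 32.827 mL/cmH2O.
τ = R × C = 9.53 × 0.03283 L/cmH2O = 0.3129 s.
t = −τ·ln(1 − 0.94) = −0.3129·ln(0.06) = 0.8803 s.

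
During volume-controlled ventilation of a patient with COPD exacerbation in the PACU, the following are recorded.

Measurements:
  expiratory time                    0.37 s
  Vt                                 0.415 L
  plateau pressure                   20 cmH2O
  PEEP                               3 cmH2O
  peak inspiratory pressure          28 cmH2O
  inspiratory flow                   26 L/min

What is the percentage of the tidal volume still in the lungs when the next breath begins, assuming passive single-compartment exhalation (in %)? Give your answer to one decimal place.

44.0

Flow: 26 L/min ÷ 60 = 0.4333 L/s.
R = (PIP − Pplat)/V̇ = (28 − 20) / 0.4333 = 8.0/0.4333 = 18.463 cmH2O·s/L.
C = Vt/(Pplat − PEEP) = 415.0 / (20 − 3) = 415.0/17.0 = 24.412 mL/cmH2O.
τ = R × C = 18.463 × 0.02441 L/cmH2O = 0.4507 s.
Fraction remaining at end-expiration = e^(−Te/τ) = e^(−0.37/0.4507) = 0.44 → 44.0%.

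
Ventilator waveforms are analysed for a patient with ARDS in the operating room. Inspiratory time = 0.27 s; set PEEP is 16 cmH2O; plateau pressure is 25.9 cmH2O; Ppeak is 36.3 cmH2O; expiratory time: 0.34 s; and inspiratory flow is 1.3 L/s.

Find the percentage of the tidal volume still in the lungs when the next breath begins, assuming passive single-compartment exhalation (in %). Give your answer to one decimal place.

30.2

Vt = flow × Ti = 1.3 L/s × 0.27 s × 1000 mL/L = 351.0 mL.
R = (PIP − Pplat)/V̇ = (36.3 − 25.9) / 1.3 = 10.4/1.3 = 8.0 cmH2O·s/L.
C = Vt/(Pplat − PEEP) = 351.0 / (25.9 − 16) = 351.0/9.9 = 35.455 mL/cmH2O.
τ = R × C = 8.0 × 0.03546 L/cmH2O = 0.2837 s.
Fraction remaining at end-expiration = e^(−Te/τ) = e^(−0.34/0.2837) = 0.3017 → 30.17%.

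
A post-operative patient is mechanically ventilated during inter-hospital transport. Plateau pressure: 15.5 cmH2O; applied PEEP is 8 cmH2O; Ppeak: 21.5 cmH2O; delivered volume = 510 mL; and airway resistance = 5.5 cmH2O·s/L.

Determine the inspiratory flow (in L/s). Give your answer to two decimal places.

flow = (PIP − Pplat) / Raw = 6.0 / 5.5 = 1.091 L/s.

1.09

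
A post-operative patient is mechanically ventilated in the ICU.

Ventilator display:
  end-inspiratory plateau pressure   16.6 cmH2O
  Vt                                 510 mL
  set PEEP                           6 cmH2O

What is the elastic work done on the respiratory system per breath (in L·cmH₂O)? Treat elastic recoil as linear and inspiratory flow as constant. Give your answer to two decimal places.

2.70

Elastic work ≈ ½ × (Pplat − PEEP) × Vt = 0.5 × (16.6 − 6) × 0.510 L = 0.5 × 10.6 × 0.510 = 2.703 L·cmH2O.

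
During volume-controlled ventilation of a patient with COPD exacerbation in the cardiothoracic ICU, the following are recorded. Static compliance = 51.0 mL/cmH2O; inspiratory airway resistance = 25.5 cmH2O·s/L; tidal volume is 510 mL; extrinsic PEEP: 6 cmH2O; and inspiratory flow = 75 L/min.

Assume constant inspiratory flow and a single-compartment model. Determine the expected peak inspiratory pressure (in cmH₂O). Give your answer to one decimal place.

Flow: 75 L/min ÷ 60 = 1.25 L/s.
Equation of motion (constant flow): PIP = Vt/C + R·V̇ + PEEP.
PIP = 510/51.0 + 25.5×1.25 + 6 = 10.0 + 31.875 + 6 = 47.875 cmH2O.

47.9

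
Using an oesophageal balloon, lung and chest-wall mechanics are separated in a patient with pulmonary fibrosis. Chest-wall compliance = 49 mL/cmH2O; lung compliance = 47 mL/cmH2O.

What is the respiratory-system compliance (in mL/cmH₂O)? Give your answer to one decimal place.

Lung and chest wall are elastances in series: 1/Crs = 1/CL + 1/Ccw.
1/Crs = 1/47 + 1/49 = 0.04168.
Crs = 23.992 mL/cmH2O.

24.0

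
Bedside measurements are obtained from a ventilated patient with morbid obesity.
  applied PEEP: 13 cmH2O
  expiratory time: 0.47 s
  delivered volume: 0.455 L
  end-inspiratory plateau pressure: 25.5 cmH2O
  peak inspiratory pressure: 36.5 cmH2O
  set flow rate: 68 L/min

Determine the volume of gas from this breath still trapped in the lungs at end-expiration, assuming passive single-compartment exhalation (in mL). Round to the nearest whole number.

120

Flow: 68 L/min ÷ 60 = 1.1333 L/s.
R = (PIP − Pplat)/V̇ = (36.5 − 25.5) / 1.1333 = 11.0/1.1333 = 9.706 cmH2O·s/L.
C = Vt/(Pplat − PEEP) = 455.0 / (25.5 − 13) = 455.0/12.5 = 36.4 mL/cmH2O.
τ = R × C = 9.706 × 0.0364 L/cmH2O = 0.3533 s.
Fraction remaining = e^(−Te/τ) = e^(−0.47/0.3533) = 0.2644.
Trapped volume = 455.0 × 0.2644 = 120.3 mL.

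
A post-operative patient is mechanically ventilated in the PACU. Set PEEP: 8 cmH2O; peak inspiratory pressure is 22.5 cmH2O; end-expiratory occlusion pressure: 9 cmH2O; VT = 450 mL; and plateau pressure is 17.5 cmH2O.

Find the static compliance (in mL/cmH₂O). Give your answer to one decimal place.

End-expiratory occlusion gives total PEEP = 9 cmH2O (intrinsic PEEP = 9 − 8 = 1). Use total PEEP for the elastic gradient.
Cstat = Vt / (Pplat − PEEPtotal) = 450 / (17.5 − 9) = 450 / 8.5 = 52.941 mL/cmH2O.

52.9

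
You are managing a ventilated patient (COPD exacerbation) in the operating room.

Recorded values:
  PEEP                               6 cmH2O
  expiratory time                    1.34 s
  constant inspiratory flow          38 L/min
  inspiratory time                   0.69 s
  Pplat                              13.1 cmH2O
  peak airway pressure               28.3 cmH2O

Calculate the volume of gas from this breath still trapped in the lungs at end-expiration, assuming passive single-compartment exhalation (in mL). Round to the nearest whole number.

Flow: 38 L/min ÷ 60 = 0.6333 L/s.
Vt = flow × Ti = 0.6333 L/s × 0.69 s × 1000 mL/L = 436.98 mL.
R = (PIP − Pplat)/V̇ = (28.3 − 13.1) / 0.6333 = 15.2/0.6333 = 24.001 cmH2O·s/L.
C = Vt/(Pplat − PEEP) = 436.98 / (13.1 − 6) = 436.98/7.1 = 61.546 mL/cmH2O.
τ = R × C = 24.001 × 0.06155 L/cmH2O = 1.477 s.
Fraction remaining = e^(−Te/τ) = e^(−1.34/1.477) = 0.4036.
Trapped volume = 436.98 × 0.4036 = 176.37 mL.

176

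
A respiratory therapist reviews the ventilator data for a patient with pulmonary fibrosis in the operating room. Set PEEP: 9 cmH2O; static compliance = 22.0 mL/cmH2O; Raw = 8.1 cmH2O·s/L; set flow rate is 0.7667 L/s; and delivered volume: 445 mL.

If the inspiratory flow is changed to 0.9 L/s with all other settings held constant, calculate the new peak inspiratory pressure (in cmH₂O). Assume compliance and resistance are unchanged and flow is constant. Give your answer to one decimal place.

PIP = Vt/C + R·V̇ + PEEP (constant-flow equation of motion).
Only the resistive term changes: ΔPIP = R × ΔV̇ = 8.1 × (0.9 − 0.7667) = 8.1 × 0.1333 = 1.08 cmH2O.
Original PIP = 445/22.0 + 8.1×0.7667 + 9 = 35.438 cmH2O; new PIP = 35.438 + (1.08) = 36.518 cmH2O.

36.5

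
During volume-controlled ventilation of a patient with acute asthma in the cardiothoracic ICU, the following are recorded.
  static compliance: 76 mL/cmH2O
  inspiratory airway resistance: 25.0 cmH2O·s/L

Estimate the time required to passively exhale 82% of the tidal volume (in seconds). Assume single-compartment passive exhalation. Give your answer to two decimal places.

τ = R × C = 25.0 × 76 mL/cmH2O = 25.0 × 0.076 L/cmH2O = 1.9 s.
Exhaled fraction f = 1 − e^(−t/τ) → t = −τ·ln(1 − f) = −1.9·ln(0.18) = 3.258 s.

3.26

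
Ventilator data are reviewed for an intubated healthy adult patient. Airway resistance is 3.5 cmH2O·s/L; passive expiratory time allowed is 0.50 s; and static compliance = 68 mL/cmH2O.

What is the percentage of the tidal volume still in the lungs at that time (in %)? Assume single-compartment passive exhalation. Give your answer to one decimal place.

12.2

τ = R × C = 3.5 × 68 mL/cmH2O = 3.5 × 0.068 L/cmH2O = 0.238 s.
Passive exhalation: V(t)/V₀ = e^(−t/τ) = e^(−0.50/0.238) = 0.1224.
Fraction remaining = 0.1224 → 12.24%.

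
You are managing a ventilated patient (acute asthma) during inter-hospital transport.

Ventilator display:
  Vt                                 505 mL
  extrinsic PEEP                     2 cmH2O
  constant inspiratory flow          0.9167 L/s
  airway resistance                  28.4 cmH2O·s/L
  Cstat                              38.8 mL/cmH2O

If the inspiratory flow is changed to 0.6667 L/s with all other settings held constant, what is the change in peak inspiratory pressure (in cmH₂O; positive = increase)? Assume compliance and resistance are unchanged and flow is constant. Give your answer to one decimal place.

PIP = Vt/C + R·V̇ + PEEP (constant-flow equation of motion).
Only the resistive term changes: ΔPIP = R × ΔV̇ = 28.4 × (0.6667 − 0.9167) = 28.4 × -0.25 = -7.1 cmH2O.

-7.1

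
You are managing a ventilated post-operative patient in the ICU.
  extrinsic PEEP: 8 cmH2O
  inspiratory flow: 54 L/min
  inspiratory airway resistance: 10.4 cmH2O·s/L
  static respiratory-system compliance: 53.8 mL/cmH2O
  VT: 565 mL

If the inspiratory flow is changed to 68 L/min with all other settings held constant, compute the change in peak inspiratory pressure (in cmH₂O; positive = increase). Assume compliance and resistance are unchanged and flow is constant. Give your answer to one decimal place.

Flow: 54 L/min ÷ 60 = 0.9 L/s.
New flow: 68 L/min ÷ 60 = 1.1333 L/s.
PIP = Vt/C + R·V̇ + PEEP (constant-flow equation of motion).
Only the resistive term changes: ΔPIP = R × ΔV̇ = 10.4 × (1.1333 − 0.9) = 10.4 × 0.2333 = 2.426 cmH2O.

2.4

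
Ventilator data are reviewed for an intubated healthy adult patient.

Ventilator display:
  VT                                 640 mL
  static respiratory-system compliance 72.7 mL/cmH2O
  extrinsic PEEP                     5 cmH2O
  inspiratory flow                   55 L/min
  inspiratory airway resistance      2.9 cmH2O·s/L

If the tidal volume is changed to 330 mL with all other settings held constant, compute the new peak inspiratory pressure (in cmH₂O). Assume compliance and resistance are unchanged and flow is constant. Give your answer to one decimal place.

12.2

Flow: 55 L/min ÷ 60 = 0.9167 L/s.
PIP = Vt/C + R·V̇ + PEEP (constant-flow equation of motion).
Only the elastic term changes: ΔPIP = ΔVt / C = (330 − 640) / 72.7 = -4.264 cmH2O.
Original PIP = 640/72.7 + 2.9×0.9167 + 5 = 16.462 cmH2O; new PIP = 16.462 + (-4.264) = 12.198 cmH2O.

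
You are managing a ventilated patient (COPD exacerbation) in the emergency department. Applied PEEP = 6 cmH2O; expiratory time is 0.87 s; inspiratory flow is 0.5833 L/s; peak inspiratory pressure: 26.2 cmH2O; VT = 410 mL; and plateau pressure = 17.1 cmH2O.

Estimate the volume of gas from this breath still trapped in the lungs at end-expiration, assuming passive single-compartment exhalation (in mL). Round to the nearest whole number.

R = (PIP − Pplat)/V̇ = (26.2 − 17.1) / 0.5833 = 9.1/0.5833 = 15.601 cmH2O·s/L.
C = Vt/(Pplat − PEEP) = 410.0 / (17.1 − 6) = 410.0/11.1 = 36.937 mL/cmH2O.
τ = R × C = 15.601 × 0.03694 L/cmH2O = 0.5763 s.
Fraction remaining = e^(−Te/τ) = e^(−0.87/0.5763) = 0.221.
Trapped volume = 410.0 × 0.221 = 90.61 mL.

91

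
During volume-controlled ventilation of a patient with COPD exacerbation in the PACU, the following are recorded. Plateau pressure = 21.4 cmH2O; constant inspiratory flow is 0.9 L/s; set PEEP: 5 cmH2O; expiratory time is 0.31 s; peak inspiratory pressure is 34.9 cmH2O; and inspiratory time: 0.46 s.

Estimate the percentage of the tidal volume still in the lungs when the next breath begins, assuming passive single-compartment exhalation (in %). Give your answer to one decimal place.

44.1

Vt = flow × Ti = 0.9 L/s × 0.46 s × 1000 mL/L = 414.0 mL.
R = (PIP − Pplat)/V̇ = (34.9 − 21.4) / 0.9 = 13.5/0.9 = 15.0 cmH2O·s/L.
C = Vt/(Pplat − PEEP) = 414.0 / (21.4 − 5) = 414.0/16.4 = 25.244 mL/cmH2O.
τ = R × C = 15.0 × 0.02524 L/cmH2O = 0.3786 s.
Fraction remaining at end-expiration = e^(−Te/τ) = e^(−0.31/0.3786) = 0.441 → 44.1%.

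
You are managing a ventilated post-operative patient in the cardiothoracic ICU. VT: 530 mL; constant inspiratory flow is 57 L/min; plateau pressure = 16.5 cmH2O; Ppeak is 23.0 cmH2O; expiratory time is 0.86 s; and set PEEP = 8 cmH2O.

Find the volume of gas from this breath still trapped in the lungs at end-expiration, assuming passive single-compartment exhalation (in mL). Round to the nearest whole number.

71

Flow: 57 L/min ÷ 60 = 0.95 L/s.
R = (PIP − Pplat)/V̇ = (23.0 − 16.5) / 0.95 = 6.5/0.95 = 6.842 cmH2O·s/L.
C = Vt/(Pplat − PEEP) = 530.0 / (16.5 − 8) = 530.0/8.5 = 62.353 mL/cmH2O.
τ = R × C = 6.842 × 0.06235 L/cmH2O = 0.4266 s.
Fraction remaining = e^(−Te/τ) = e^(−0.86/0.4266) = 0.1332.
Trapped volume = 530.0 × 0.1332 = 70.596 mL.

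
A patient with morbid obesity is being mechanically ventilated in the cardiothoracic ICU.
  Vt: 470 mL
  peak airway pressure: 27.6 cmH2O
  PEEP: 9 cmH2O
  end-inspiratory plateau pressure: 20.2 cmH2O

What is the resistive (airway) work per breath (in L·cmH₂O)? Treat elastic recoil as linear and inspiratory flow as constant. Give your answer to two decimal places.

With constant inspiratory flow the resistive pressure is constant at PIP − Pplat = 27.6 − 20.2 = 7.4 cmH2O, so resistive work = 7.4 × 0.470 = 3.478 L·cmH2O.

3.48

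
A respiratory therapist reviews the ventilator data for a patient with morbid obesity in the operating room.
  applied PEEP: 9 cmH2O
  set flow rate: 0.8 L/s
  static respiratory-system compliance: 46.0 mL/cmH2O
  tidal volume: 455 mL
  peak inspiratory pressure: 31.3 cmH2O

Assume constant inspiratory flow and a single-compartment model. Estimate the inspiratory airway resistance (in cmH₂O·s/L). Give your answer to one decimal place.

Equation of motion (constant flow): PIP = Vt/C + R·V̇ + PEEP.
R·V̇ = PIP − Vt/C − PEEP = 31.3 − 455/46.0 − 9 = 31.3 − 9.891 − 9 = 12.409 cmH2O.
R = 12.409 / 0.8 = 15.511 cmH2O·s/L.

15.5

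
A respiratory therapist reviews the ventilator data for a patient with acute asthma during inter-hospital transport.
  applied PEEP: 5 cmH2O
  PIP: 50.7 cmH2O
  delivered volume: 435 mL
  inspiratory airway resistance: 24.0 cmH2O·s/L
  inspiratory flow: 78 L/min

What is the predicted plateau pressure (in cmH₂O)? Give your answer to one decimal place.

Flow: 78 L/min ÷ 60 = 1.3 L/s.
Pplat = PIP − Raw × flow = 50.7 − 24.0 × 1.3 = 50.7 − 31.2 = 19.5 cmH2O.

19.5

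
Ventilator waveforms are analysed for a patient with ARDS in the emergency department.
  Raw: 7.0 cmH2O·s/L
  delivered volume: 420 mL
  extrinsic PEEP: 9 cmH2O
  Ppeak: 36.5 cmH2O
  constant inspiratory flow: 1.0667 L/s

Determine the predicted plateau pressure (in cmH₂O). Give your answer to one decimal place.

29.0

Pplat = PIP − Raw × flow = 36.5 − 7.0 × 1.0667 = 36.5 − 7.467 = 29.033 cmH2O.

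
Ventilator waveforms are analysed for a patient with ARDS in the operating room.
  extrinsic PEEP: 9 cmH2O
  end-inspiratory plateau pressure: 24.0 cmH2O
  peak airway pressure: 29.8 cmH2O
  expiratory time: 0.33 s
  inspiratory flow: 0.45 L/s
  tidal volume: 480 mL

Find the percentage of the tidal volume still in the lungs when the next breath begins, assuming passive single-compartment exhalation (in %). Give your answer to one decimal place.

R = (PIP − Pplat)/V̇ = (29.8 − 24.0) / 0.45 = 5.8/0.45 = 12.889 cmH2O·s/L.
C = Vt/(Pplat − PEEP) = 480.0 / (24.0 − 9) = 480.0/15.0 = 32.0 mL/cmH2O.
τ = R × C = 12.889 × 0.032 L/cmH2O = 0.4124 s.
Fraction remaining at end-expiration = e^(−Te/τ) = e^(−0.33/0.4124) = 0.4492 → 44.92%.

44.9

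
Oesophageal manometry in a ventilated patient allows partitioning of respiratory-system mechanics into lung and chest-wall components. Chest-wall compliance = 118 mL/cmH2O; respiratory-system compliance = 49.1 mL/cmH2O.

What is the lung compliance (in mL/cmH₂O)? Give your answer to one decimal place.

84.1

1/CL = 1/Crs − 1/Ccw.
1/CL = 1/49.1 − 1/118 = 0.01189.
CL = 84.104 mL/cmH2O.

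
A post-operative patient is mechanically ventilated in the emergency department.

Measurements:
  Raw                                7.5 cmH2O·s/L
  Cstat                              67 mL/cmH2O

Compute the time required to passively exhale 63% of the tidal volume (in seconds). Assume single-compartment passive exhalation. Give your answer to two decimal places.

τ = R × C = 7.5 × 67 mL/cmH2O = 7.5 × 0.067 L/cmH2O = 0.5025 s.
Exhaled fraction f = 1 − e^(−t/τ) → t = −τ·ln(1 − f) = −0.5025·ln(0.37) = 0.4996 s.

0.50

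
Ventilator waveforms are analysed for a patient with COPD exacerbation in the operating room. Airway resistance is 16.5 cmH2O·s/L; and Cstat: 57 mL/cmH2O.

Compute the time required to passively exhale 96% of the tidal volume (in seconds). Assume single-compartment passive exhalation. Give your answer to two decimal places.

3.03

τ = R × C = 16.5 × 57 mL/cmH2O = 16.5 × 0.057 L/cmH2O = 0.9405 s.
Exhaled fraction f = 1 − e^(−t/τ) → t = −τ·ln(1 − f) = −0.9405·ln(0.04) = 3.027 s.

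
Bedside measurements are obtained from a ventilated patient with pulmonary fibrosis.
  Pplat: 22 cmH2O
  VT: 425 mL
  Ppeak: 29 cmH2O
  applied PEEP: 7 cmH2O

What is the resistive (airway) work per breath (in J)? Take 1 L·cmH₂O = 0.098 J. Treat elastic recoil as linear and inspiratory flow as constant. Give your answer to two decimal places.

0.29

With constant inspiratory flow the resistive pressure is constant at PIP − Pplat = 29 − 22 = 7.0 cmH2O, so resistive work = 7.0 × 0.425 = 2.975 L·cmH2O.
× 0.098 J/(L·cmH2O) → 0.2916 J.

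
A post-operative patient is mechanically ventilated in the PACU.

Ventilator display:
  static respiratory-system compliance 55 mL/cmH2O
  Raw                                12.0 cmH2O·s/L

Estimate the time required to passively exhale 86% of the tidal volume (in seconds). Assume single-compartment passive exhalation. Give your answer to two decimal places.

1.30

τ = R × C = 12.0 × 55 mL/cmH2O = 12.0 × 0.055 L/cmH2O = 0.66 s.
Exhaled fraction f = 1 − e^(−t/τ) → t = −τ·ln(1 − f) = −0.66·ln(0.14) = 1.298 s.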